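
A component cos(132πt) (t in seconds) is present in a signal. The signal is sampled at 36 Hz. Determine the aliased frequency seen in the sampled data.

ω = 132π rad/s → f = ω/(2π) = 66 Hz.
66 Hz mod fs = 30 Hz.
30 Hz > fs/2 = 18 Hz, folds to fs − 30 Hz = 6 Hz.

6 Hz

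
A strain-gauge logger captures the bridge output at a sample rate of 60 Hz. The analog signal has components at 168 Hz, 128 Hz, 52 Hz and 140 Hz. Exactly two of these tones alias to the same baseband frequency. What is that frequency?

8 Hz

fs/2 = 30 Hz.
168 Hz mod fs = 48 Hz.
48 Hz > fs/2 = 30 Hz, folds to fs − 48 Hz = 12 Hz.
128 Hz mod fs = 8 Hz.
8 Hz ≤ fs/2 = 30 Hz, appears at 8 Hz.
52 Hz > fs/2 = 30 Hz, folds to fs − 52 Hz = 8 Hz.
140 Hz mod fs = 20 Hz.
20 Hz ≤ fs/2 = 30 Hz, appears at 20 Hz.
52 Hz and 128 Hz both map to 8 Hz.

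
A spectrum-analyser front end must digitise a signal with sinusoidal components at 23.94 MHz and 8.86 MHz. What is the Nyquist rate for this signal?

47.88 MHz

Highest-frequency component: 23.94 MHz.
Nyquist rate = 2 × 23.94 MHz = 47.88 MHz.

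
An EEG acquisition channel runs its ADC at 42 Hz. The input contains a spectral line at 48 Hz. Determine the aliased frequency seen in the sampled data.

48 Hz mod fs = 6 Hz.
6 Hz ≤ fs/2 = 21 Hz, appears at 6 Hz.

6 Hz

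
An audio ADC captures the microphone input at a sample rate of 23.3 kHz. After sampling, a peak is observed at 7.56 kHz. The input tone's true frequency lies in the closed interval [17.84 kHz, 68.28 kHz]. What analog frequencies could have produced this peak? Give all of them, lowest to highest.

Frequencies that alias to 7.56 kHz are k·fs ± 7.56 kHz for integer k ≥ 0.
k=0: 7.56 kHz.
k=1: 15.74 kHz, 30.86 kHz.
k=2: 39.04 kHz, 54.16 kHz.
k=3: 62.34 kHz, 77.46 kHz.
k=4: 85.64 kHz, 100.76 kHz.
Within [17.84 kHz, 68.28 kHz]: 30.86 kHz, 39.04 kHz, 54.16 kHz, 62.34 kHz.

30.86 kHz, 39.04 kHz, 54.16 kHz, 62.34 kHz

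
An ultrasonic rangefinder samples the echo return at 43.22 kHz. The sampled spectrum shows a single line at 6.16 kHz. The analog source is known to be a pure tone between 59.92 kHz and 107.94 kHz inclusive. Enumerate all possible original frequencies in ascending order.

80.28 kHz, 92.6 kHz

Frequencies that alias to 6.16 kHz are k·fs ± 6.16 kHz for integer k ≥ 0.
k=0: 6.16 kHz.
k=1: 37.06 kHz, 49.38 kHz.
k=2: 80.28 kHz, 92.6 kHz.
k=3: 123.5 kHz, 135.82 kHz.
Within [59.92 kHz, 107.94 kHz]: 80.28 kHz, 92.6 kHz.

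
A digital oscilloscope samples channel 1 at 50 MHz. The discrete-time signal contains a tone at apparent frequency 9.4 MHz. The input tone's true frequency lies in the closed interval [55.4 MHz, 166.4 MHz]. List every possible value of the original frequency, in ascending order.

59.4 MHz, 90.6 MHz, 109.4 MHz, 140.6 MHz, 159.4 MHz

Frequencies that alias to 9.4 MHz are k·fs ± 9.4 MHz for integer k ≥ 0.
k=0: 9.4 MHz.
k=1: 40.6 MHz, 59.4 MHz.
k=2: 90.6 MHz, 109.4 MHz.
k=3: 140.6 MHz, 159.4 MHz.
k=4: 190.6 MHz, 209.4 MHz.
Within [55.4 MHz, 166.4 MHz]: 59.4 MHz, 90.6 MHz, 109.4 MHz, 140.6 MHz, 159.4 MHz.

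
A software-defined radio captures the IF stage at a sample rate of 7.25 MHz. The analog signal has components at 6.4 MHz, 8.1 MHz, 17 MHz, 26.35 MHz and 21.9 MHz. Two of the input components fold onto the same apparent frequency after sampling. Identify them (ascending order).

6.4 MHz, 8.1 MHz

fs/2 = 3.625 MHz.
6.4 MHz > fs/2 = 3.625 MHz, folds to fs − 6.4 MHz = 0.85 MHz.
8.1 MHz mod fs = 0.85 MHz.
0.85 MHz ≤ fs/2 = 3.625 MHz, appears at 0.85 MHz.
17 MHz mod fs = 2.5 MHz.
2.5 MHz ≤ fs/2 = 3.625 MHz, appears at 2.5 MHz.
26.35 MHz mod fs = 4.6 MHz.
4.6 MHz > fs/2 = 3.625 MHz, folds to fs − 4.6 MHz = 2.65 MHz.
21.9 MHz mod fs = 0.15 MHz.
0.15 MHz ≤ fs/2 = 3.625 MHz, appears at 0.15 MHz.
6.4 MHz and 8.1 MHz both map to 0.85 MHz.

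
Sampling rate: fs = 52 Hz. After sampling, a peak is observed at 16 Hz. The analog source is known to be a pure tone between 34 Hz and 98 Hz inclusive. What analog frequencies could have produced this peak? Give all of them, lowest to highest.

Frequencies that alias to 16 Hz are k·fs ± 16 Hz for integer k ≥ 0.
k=0: 16 Hz.
k=1: 36 Hz, 68 Hz.
k=2: 88 Hz, 120 Hz.
k=3: 140 Hz, 172 Hz.
Within [34 Hz, 98 Hz]: 36 Hz, 68 Hz, 88 Hz.

36 Hz, 68 Hz, 88 Hz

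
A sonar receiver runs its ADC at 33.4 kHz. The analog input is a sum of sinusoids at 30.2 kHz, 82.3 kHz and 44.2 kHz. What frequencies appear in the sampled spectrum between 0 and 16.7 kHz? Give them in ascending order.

3.2 kHz, 10.8 kHz, 15.5 kHz

fs/2 = 16.7 kHz.
30.2 kHz > fs/2 = 16.7 kHz, folds to fs − 30.2 kHz = 3.2 kHz.
82.3 kHz mod fs = 15.5 kHz.
15.5 kHz ≤ fs/2 = 16.7 kHz, appears at 15.5 kHz.
44.2 kHz mod fs = 10.8 kHz.
10.8 kHz ≤ fs/2 = 16.7 kHz, appears at 10.8 kHz.
Distinct values: {3.2 kHz, 10.8 kHz, 15.5 kHz}.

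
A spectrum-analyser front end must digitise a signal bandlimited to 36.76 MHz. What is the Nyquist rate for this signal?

73.52 MHz

Nyquist rate = 2 × 36.76 MHz = 73.52 MHz.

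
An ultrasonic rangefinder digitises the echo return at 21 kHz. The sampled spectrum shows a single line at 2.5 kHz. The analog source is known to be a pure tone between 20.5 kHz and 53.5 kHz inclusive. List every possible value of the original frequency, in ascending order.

Frequencies that alias to 2.5 kHz are k·fs ± 2.5 kHz for integer k ≥ 0.
k=0: 2.5 kHz.
k=1: 18.5 kHz, 23.5 kHz.
k=2: 39.5 kHz, 44.5 kHz.
k=3: 60.5 kHz, 65.5 kHz.
Within [20.5 kHz, 53.5 kHz]: 23.5 kHz, 39.5 kHz, 44.5 kHz.

23.5 kHz, 39.5 kHz, 44.5 kHz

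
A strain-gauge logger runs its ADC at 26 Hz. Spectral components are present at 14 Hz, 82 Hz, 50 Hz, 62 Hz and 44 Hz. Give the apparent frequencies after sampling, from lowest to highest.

fs/2 = 13 Hz.
14 Hz > fs/2 = 13 Hz, folds to fs − 14 Hz = 12 Hz.
82 Hz mod fs = 4 Hz.
4 Hz ≤ fs/2 = 13 Hz, appears at 4 Hz.
50 Hz mod fs = 24 Hz.
24 Hz > fs/2 = 13 Hz, folds to fs − 24 Hz = 2 Hz.
62 Hz mod fs = 10 Hz.
10 Hz ≤ fs/2 = 13 Hz, appears at 10 Hz.
44 Hz mod fs = 18 Hz.
18 Hz > fs/2 = 13 Hz, folds to fs − 18 Hz = 8 Hz.
Distinct values: {2 Hz, 4 Hz, 8 Hz, 10 Hz, 12 Hz}.

2 Hz, 4 Hz, 8 Hz, 10 Hz, 12 Hz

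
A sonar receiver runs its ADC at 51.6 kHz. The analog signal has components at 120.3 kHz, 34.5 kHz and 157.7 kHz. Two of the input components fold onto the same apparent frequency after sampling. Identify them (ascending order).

34.5 kHz, 120.3 kHz

fs/2 = 25.8 kHz.
120.3 kHz mod fs = 17.1 kHz.
17.1 kHz ≤ fs/2 = 25.8 kHz, appears at 17.1 kHz.
34.5 kHz > fs/2 = 25.8 kHz, folds to fs − 34.5 kHz = 17.1 kHz.
157.7 kHz mod fs = 2.9 kHz.
2.9 kHz ≤ fs/2 = 25.8 kHz, appears at 2.9 kHz.
34.5 kHz and 120.3 kHz both map to 17.1 kHz.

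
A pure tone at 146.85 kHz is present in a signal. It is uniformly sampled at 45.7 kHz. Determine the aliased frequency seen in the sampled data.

146.85 kHz mod fs = 9.75 kHz.
9.75 kHz ≤ fs/2 = 22.85 kHz, appears at 9.75 kHz.

9.75 kHz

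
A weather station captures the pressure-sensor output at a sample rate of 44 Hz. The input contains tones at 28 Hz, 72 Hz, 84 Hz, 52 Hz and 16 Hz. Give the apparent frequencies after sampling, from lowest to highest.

fs/2 = 22 Hz.
28 Hz > fs/2 = 22 Hz, folds to fs − 28 Hz = 16 Hz.
72 Hz mod fs = 28 Hz.
28 Hz > fs/2 = 22 Hz, folds to fs − 28 Hz = 16 Hz.
84 Hz mod fs = 40 Hz.
40 Hz > fs/2 = 22 Hz, folds to fs − 40 Hz = 4 Hz.
52 Hz mod fs = 8 Hz.
8 Hz ≤ fs/2 = 22 Hz, appears at 8 Hz.
16 Hz ≤ fs/2 = 22 Hz, passes unchanged.
Distinct values: {4 Hz, 8 Hz, 16 Hz}.

4 Hz, 8 Hz, 16 Hz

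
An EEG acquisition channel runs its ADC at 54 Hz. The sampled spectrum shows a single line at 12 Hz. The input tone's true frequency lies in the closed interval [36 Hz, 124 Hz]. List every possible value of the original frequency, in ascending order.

42 Hz, 66 Hz, 96 Hz, 120 Hz

Frequencies that alias to 12 Hz are k·fs ± 12 Hz for integer k ≥ 0.
k=0: 12 Hz.
k=1: 42 Hz, 66 Hz.
k=2: 96 Hz, 120 Hz.
k=3: 150 Hz, 174 Hz.
Within [36 Hz, 124 Hz]: 42 Hz, 66 Hz, 96 Hz, 120 Hz.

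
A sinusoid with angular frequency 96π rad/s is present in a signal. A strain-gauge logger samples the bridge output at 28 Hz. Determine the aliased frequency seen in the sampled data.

8 Hz

ω = 96π rad/s → f = ω/(2π) = 48 Hz.
48 Hz mod fs = 20 Hz.
20 Hz > fs/2 = 14 Hz, folds to fs − 20 Hz = 8 Hz.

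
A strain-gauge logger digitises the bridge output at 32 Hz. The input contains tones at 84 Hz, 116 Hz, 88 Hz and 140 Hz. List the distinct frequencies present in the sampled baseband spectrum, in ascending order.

8 Hz, 12 Hz

fs/2 = 16 Hz.
84 Hz mod fs = 20 Hz.
20 Hz > fs/2 = 16 Hz, folds to fs − 20 Hz = 12 Hz.
116 Hz mod fs = 20 Hz.
20 Hz > fs/2 = 16 Hz, folds to fs − 20 Hz = 12 Hz.
88 Hz mod fs = 24 Hz.
24 Hz > fs/2 = 16 Hz, folds to fs − 24 Hz = 8 Hz.
140 Hz mod fs = 12 Hz.
12 Hz ≤ fs/2 = 16 Hz, appears at 12 Hz.
Distinct values: {8 Hz, 12 Hz}.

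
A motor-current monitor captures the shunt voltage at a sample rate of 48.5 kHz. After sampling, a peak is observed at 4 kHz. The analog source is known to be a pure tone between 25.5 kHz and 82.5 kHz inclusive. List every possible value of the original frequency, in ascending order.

Frequencies that alias to 4 kHz are k·fs ± 4 kHz for integer k ≥ 0.
k=0: 4 kHz.
k=1: 44.5 kHz, 52.5 kHz.
k=2: 93 kHz, 101 kHz.
Within [25.5 kHz, 82.5 kHz]: 44.5 kHz, 52.5 kHz.

44.5 kHz, 52.5 kHz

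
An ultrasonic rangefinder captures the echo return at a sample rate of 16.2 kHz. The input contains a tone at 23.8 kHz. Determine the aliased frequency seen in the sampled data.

7.6 kHz

23.8 kHz mod fs = 7.6 kHz.
7.6 kHz ≤ fs/2 = 8.1 kHz, appears at 7.6 kHz.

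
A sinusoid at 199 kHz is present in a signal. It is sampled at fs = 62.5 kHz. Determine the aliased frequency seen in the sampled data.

11.5 kHz

199 kHz mod fs = 11.5 kHz.
11.5 kHz ≤ fs/2 = 31.25 kHz, appears at 11.5 kHz.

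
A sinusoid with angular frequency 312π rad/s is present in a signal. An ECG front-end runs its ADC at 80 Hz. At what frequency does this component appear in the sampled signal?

ω = 312π rad/s → f = ω/(2π) = 156 Hz.
156 Hz mod fs = 76 Hz.
76 Hz > fs/2 = 40 Hz, folds to fs − 76 Hz = 4 Hz.

4 Hz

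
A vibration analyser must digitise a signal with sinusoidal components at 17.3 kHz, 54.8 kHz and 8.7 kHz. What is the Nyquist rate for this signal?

109.6 kHz

Highest-frequency component: 54.8 kHz.
Nyquist rate = 2 × 54.8 kHz = 109.6 kHz.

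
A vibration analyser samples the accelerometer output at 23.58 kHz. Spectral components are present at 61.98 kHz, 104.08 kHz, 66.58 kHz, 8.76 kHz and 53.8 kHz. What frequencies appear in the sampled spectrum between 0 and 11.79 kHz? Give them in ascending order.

4.16 kHz, 6.64 kHz, 8.76 kHz, 9.76 kHz

fs/2 = 11.79 kHz.
61.98 kHz mod fs = 14.82 kHz.
14.82 kHz > fs/2 = 11.79 kHz, folds to fs − 14.82 kHz = 8.76 kHz.
104.08 kHz mod fs = 9.76 kHz.
9.76 kHz ≤ fs/2 = 11.79 kHz, appears at 9.76 kHz.
66.58 kHz mod fs = 19.42 kHz.
19.42 kHz > fs/2 = 11.79 kHz, folds to fs − 19.42 kHz = 4.16 kHz.
8.76 kHz ≤ fs/2 = 11.79 kHz, passes unchanged.
53.8 kHz mod fs = 6.64 kHz.
6.64 kHz ≤ fs/2 = 11.79 kHz, appears at 6.64 kHz.
Distinct values: {4.16 kHz, 6.64 kHz, 8.76 kHz, 9.76 kHz}.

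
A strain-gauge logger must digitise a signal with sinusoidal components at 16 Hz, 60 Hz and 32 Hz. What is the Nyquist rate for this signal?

120 Hz

Highest-frequency component: 60 Hz.
Nyquist rate = 2 × 60 Hz = 120 Hz.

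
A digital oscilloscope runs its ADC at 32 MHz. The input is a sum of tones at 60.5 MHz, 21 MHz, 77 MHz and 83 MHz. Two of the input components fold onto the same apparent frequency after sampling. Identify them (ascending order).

fs/2 = 16 MHz.
60.5 MHz mod fs = 28.5 MHz.
28.5 MHz > fs/2 = 16 MHz, folds to fs − 28.5 MHz = 3.5 MHz.
21 MHz > fs/2 = 16 MHz, folds to fs − 21 MHz = 11 MHz.
77 MHz mod fs = 13 MHz.
13 MHz ≤ fs/2 = 16 MHz, appears at 13 MHz.
83 MHz mod fs = 19 MHz.
19 MHz > fs/2 = 16 MHz, folds to fs − 19 MHz = 13 MHz.
77 MHz and 83 MHz both map to 13 MHz.

77 MHz, 83 MHz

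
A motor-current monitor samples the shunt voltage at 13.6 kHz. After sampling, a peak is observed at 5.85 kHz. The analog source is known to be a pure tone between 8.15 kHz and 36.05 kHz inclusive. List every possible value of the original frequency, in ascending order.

Frequencies that alias to 5.85 kHz are k·fs ± 5.85 kHz for integer k ≥ 0.
k=0: 5.85 kHz.
k=1: 7.75 kHz, 19.45 kHz.
k=2: 21.35 kHz, 33.05 kHz.
k=3: 34.95 kHz, 46.65 kHz.
k=4: 48.55 kHz, 60.25 kHz.
Within [8.15 kHz, 36.05 kHz]: 19.45 kHz, 21.35 kHz, 33.05 kHz, 34.95 kHz.

19.45 kHz, 21.35 kHz, 33.05 kHz, 34.95 kHz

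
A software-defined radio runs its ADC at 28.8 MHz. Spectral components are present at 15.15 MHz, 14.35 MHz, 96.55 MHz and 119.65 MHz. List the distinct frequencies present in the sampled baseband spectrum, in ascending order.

fs/2 = 14.4 MHz.
15.15 MHz > fs/2 = 14.4 MHz, folds to fs − 15.15 MHz = 13.65 MHz.
14.35 MHz ≤ fs/2 = 14.4 MHz, passes unchanged.
96.55 MHz mod fs = 10.15 MHz.
10.15 MHz ≤ fs/2 = 14.4 MHz, appears at 10.15 MHz.
119.65 MHz mod fs = 4.45 MHz.
4.45 MHz ≤ fs/2 = 14.4 MHz, appears at 4.45 MHz.
Distinct values: {4.45 MHz, 10.15 MHz, 13.65 MHz, 14.35 MHz}.

4.45 MHz, 10.15 MHz, 13.65 MHz, 14.35 MHz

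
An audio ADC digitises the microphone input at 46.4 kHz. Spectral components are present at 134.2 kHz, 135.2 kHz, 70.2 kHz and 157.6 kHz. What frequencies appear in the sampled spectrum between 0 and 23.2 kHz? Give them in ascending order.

fs/2 = 23.2 kHz.
134.2 kHz mod fs = 41.4 kHz.
41.4 kHz > fs/2 = 23.2 kHz, folds to fs − 41.4 kHz = 5 kHz.
135.2 kHz mod fs = 42.4 kHz.
42.4 kHz > fs/2 = 23.2 kHz, folds to fs − 42.4 kHz = 4 kHz.
70.2 kHz mod fs = 23.8 kHz.
23.8 kHz > fs/2 = 23.2 kHz, folds to fs − 23.8 kHz = 22.6 kHz.
157.6 kHz mod fs = 18.4 kHz.
18.4 kHz ≤ fs/2 = 23.2 kHz, appears at 18.4 kHz.
Distinct values: {4 kHz, 5 kHz, 18.4 kHz, 22.6 kHz}.

4 kHz, 5 kHz, 18.4 kHz, 22.6 kHz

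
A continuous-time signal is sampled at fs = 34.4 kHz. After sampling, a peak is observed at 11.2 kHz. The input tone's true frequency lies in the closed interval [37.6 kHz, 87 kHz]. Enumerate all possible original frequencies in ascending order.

Frequencies that alias to 11.2 kHz are k·fs ± 11.2 kHz for integer k ≥ 0.
k=0: 11.2 kHz.
k=1: 23.2 kHz, 45.6 kHz.
k=2: 57.6 kHz, 80 kHz.
k=3: 92 kHz, 114.4 kHz.
Within [37.6 kHz, 87 kHz]: 45.6 kHz, 57.6 kHz, 80 kHz.

45.6 kHz, 57.6 kHz, 80 kHz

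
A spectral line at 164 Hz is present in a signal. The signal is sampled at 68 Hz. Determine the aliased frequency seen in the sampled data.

164 Hz mod fs = 28 Hz.
28 Hz ≤ fs/2 = 34 Hz, appears at 28 Hz.

28 Hz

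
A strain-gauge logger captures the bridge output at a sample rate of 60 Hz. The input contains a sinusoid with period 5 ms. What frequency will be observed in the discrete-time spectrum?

T = 5 ms → f = 1/T = 200 Hz.
200 Hz mod fs = 20 Hz.
20 Hz ≤ fs/2 = 30 Hz, appears at 20 Hz.

20 Hz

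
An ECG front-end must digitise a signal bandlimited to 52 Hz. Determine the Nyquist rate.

104 Hz

Nyquist rate = 2 × 52 Hz = 104 Hz.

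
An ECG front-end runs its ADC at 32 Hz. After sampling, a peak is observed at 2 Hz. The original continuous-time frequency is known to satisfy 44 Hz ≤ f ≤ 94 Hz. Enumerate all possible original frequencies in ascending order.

Frequencies that alias to 2 Hz are k·fs ± 2 Hz for integer k ≥ 0.
k=0: 2 Hz.
k=1: 30 Hz, 34 Hz.
k=2: 62 Hz, 66 Hz.
k=3: 94 Hz, 98 Hz.
k=4: 126 Hz, 130 Hz.
Within [44 Hz, 94 Hz]: 62 Hz, 66 Hz, 94 Hz.

62 Hz, 66 Hz, 94 Hz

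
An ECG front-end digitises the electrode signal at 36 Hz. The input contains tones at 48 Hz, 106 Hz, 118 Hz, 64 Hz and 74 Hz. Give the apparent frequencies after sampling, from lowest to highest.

fs/2 = 18 Hz.
48 Hz mod fs = 12 Hz.
12 Hz ≤ fs/2 = 18 Hz, appears at 12 Hz.
106 Hz mod fs = 34 Hz.
34 Hz > fs/2 = 18 Hz, folds to fs − 34 Hz = 2 Hz.
118 Hz mod fs = 10 Hz.
10 Hz ≤ fs/2 = 18 Hz, appears at 10 Hz.
64 Hz mod fs = 28 Hz.
28 Hz > fs/2 = 18 Hz, folds to fs − 28 Hz = 8 Hz.
74 Hz mod fs = 2 Hz.
2 Hz ≤ fs/2 = 18 Hz, appears at 2 Hz.
Distinct values: {2 Hz, 8 Hz, 10 Hz, 12 Hz}.

2 Hz, 8 Hz, 10 Hz, 12 Hz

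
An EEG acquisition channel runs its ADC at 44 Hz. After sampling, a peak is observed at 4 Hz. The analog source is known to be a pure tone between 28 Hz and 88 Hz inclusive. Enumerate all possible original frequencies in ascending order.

Frequencies that alias to 4 Hz are k·fs ± 4 Hz for integer k ≥ 0.
k=0: 4 Hz.
k=1: 40 Hz, 48 Hz.
k=2: 84 Hz, 92 Hz.
k=3: 128 Hz, 136 Hz.
Within [28 Hz, 88 Hz]: 40 Hz, 48 Hz, 84 Hz.

40 Hz, 48 Hz, 84 Hz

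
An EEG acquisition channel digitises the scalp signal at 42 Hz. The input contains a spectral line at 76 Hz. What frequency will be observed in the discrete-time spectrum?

76 Hz mod fs = 34 Hz.
34 Hz > fs/2 = 21 Hz, folds to fs − 34 Hz = 8 Hz.

8 Hz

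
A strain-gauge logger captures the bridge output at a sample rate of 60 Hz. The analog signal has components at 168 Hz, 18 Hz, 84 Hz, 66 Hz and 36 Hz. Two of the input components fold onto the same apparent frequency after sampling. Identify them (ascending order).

fs/2 = 30 Hz.
168 Hz mod fs = 48 Hz.
48 Hz > fs/2 = 30 Hz, folds to fs − 48 Hz = 12 Hz.
18 Hz ≤ fs/2 = 30 Hz, passes unchanged.
84 Hz mod fs = 24 Hz.
24 Hz ≤ fs/2 = 30 Hz, appears at 24 Hz.
66 Hz mod fs = 6 Hz.
6 Hz ≤ fs/2 = 30 Hz, appears at 6 Hz.
36 Hz > fs/2 = 30 Hz, folds to fs − 36 Hz = 24 Hz.
36 Hz and 84 Hz both map to 24 Hz.

36 Hz, 84 Hz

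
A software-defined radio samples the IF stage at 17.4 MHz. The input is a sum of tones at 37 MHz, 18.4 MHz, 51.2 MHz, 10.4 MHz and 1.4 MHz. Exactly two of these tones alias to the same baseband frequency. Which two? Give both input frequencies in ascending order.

fs/2 = 8.7 MHz.
37 MHz mod fs = 2.2 MHz.
2.2 MHz ≤ fs/2 = 8.7 MHz, appears at 2.2 MHz.
18.4 MHz mod fs = 1 MHz.
1 MHz ≤ fs/2 = 8.7 MHz, appears at 1 MHz.
51.2 MHz mod fs = 16.4 MHz.
16.4 MHz > fs/2 = 8.7 MHz, folds to fs − 16.4 MHz = 1 MHz.
10.4 MHz > fs/2 = 8.7 MHz, folds to fs − 10.4 MHz = 7 MHz.
1.4 MHz ≤ fs/2 = 8.7 MHz, passes unchanged.
18.4 MHz and 51.2 MHz both map to 1 MHz.

18.4 MHz, 51.2 MHz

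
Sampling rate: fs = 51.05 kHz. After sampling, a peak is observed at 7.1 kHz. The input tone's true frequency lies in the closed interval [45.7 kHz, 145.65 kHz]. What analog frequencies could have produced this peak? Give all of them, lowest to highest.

Frequencies that alias to 7.1 kHz are k·fs ± 7.1 kHz for integer k ≥ 0.
k=0: 7.1 kHz.
k=1: 43.95 kHz, 58.15 kHz.
k=2: 95 kHz, 109.2 kHz.
k=3: 146.05 kHz, 160.25 kHz.
Within [45.7 kHz, 145.65 kHz]: 58.15 kHz, 95 kHz, 109.2 kHz.

58.15 kHz, 95 kHz, 109.2 kHz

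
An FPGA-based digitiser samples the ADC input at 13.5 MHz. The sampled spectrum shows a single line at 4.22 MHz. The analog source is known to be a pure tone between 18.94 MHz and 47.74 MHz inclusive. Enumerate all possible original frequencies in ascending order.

22.78 MHz, 31.22 MHz, 36.28 MHz, 44.72 MHz

Frequencies that alias to 4.22 MHz are k·fs ± 4.22 MHz for integer k ≥ 0.
k=0: 4.22 MHz.
k=1: 9.28 MHz, 17.72 MHz.
k=2: 22.78 MHz, 31.22 MHz.
k=3: 36.28 MHz, 44.72 MHz.
k=4: 49.78 MHz, 58.22 MHz.
Within [18.94 MHz, 47.74 MHz]: 22.78 MHz, 31.22 MHz, 36.28 MHz, 44.72 MHz.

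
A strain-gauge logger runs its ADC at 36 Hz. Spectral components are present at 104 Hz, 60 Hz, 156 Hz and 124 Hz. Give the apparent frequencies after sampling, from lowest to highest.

fs/2 = 18 Hz.
104 Hz mod fs = 32 Hz.
32 Hz > fs/2 = 18 Hz, folds to fs − 32 Hz = 4 Hz.
60 Hz mod fs = 24 Hz.
24 Hz > fs/2 = 18 Hz, folds to fs − 24 Hz = 12 Hz.
156 Hz mod fs = 12 Hz.
12 Hz ≤ fs/2 = 18 Hz, appears at 12 Hz.
124 Hz mod fs = 16 Hz.
16 Hz ≤ fs/2 = 18 Hz, appears at 16 Hz.
Distinct values: {4 Hz, 12 Hz, 16 Hz}.

4 Hz, 12 Hz, 16 Hz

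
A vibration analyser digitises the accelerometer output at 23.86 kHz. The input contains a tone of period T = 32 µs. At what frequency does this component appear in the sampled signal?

7.39 kHz

T = 32 µs → f = 1/T = 31.25 kHz.
31.25 kHz mod fs = 7.39 kHz.
7.39 kHz ≤ fs/2 = 11.93 kHz, appears at 7.39 kHz.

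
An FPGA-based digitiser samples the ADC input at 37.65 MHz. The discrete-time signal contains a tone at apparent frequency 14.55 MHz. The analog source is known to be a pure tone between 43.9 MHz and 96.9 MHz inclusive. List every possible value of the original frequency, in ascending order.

52.2 MHz, 60.75 MHz, 89.85 MHz

Frequencies that alias to 14.55 MHz are k·fs ± 14.55 MHz for integer k ≥ 0.
k=0: 14.55 MHz.
k=1: 23.1 MHz, 52.2 MHz.
k=2: 60.75 MHz, 89.85 MHz.
k=3: 98.4 MHz, 127.5 MHz.
Within [43.9 MHz, 96.9 MHz]: 52.2 MHz, 60.75 MHz, 89.85 MHz.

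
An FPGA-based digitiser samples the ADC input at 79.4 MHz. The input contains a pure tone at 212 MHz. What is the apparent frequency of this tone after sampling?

26.2 MHz

212 MHz mod fs = 53.2 MHz.
53.2 MHz > fs/2 = 39.7 MHz, folds to fs − 53.2 MHz = 26.2 MHz.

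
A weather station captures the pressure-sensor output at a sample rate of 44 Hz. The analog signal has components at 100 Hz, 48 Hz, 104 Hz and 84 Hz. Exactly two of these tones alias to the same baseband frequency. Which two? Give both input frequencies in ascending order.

fs/2 = 22 Hz.
100 Hz mod fs = 12 Hz.
12 Hz ≤ fs/2 = 22 Hz, appears at 12 Hz.
48 Hz mod fs = 4 Hz.
4 Hz ≤ fs/2 = 22 Hz, appears at 4 Hz.
104 Hz mod fs = 16 Hz.
16 Hz ≤ fs/2 = 22 Hz, appears at 16 Hz.
84 Hz mod fs = 40 Hz.
40 Hz > fs/2 = 22 Hz, folds to fs − 40 Hz = 4 Hz.
48 Hz and 84 Hz both map to 4 Hz.

48 Hz, 84 Hz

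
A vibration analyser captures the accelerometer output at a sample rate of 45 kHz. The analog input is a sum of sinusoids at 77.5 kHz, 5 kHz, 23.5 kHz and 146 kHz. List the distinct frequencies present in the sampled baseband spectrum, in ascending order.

5 kHz, 11 kHz, 12.5 kHz, 21.5 kHz

fs/2 = 22.5 kHz.
77.5 kHz mod fs = 32.5 kHz.
32.5 kHz > fs/2 = 22.5 kHz, folds to fs − 32.5 kHz = 12.5 kHz.
5 kHz ≤ fs/2 = 22.5 kHz, passes unchanged.
23.5 kHz > fs/2 = 22.5 kHz, folds to fs − 23.5 kHz = 21.5 kHz.
146 kHz mod fs = 11 kHz.
11 kHz ≤ fs/2 = 22.5 kHz, appears at 11 kHz.
Distinct values: {5 kHz, 11 kHz, 12.5 kHz, 21.5 kHz}.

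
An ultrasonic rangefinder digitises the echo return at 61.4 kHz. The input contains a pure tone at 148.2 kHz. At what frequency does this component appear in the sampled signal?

148.2 kHz mod fs = 25.4 kHz.
25.4 kHz ≤ fs/2 = 30.7 kHz, appears at 25.4 kHz.

25.4 kHz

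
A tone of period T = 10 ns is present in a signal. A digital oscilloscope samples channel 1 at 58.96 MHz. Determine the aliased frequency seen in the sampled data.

17.92 MHz

T = 10 ns → f = 1/T = 100 MHz.
100 MHz mod fs = 41.04 MHz.
41.04 MHz > fs/2 = 29.48 MHz, folds to fs − 41.04 MHz = 17.92 MHz.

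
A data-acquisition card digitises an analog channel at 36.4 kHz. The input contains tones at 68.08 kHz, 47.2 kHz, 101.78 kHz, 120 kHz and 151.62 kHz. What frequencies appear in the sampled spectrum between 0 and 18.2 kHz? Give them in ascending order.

fs/2 = 18.2 kHz.
68.08 kHz mod fs = 31.68 kHz.
31.68 kHz > fs/2 = 18.2 kHz, folds to fs − 31.68 kHz = 4.72 kHz.
47.2 kHz mod fs = 10.8 kHz.
10.8 kHz ≤ fs/2 = 18.2 kHz, appears at 10.8 kHz.
101.78 kHz mod fs = 28.98 kHz.
28.98 kHz > fs/2 = 18.2 kHz, folds to fs − 28.98 kHz = 7.42 kHz.
120 kHz mod fs = 10.8 kHz.
10.8 kHz ≤ fs/2 = 18.2 kHz, appears at 10.8 kHz.
151.62 kHz mod fs = 6.02 kHz.
6.02 kHz ≤ fs/2 = 18.2 kHz, appears at 6.02 kHz.
Distinct values: {4.72 kHz, 6.02 kHz, 7.42 kHz, 10.8 kHz}.

4.72 kHz, 6.02 kHz, 7.42 kHz, 10.8 kHz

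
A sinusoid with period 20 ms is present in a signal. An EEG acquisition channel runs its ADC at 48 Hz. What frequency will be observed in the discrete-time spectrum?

T = 20 ms → f = 1/T = 50 Hz.
50 Hz mod fs = 2 Hz.
2 Hz ≤ fs/2 = 24 Hz, appears at 2 Hz.

2 Hz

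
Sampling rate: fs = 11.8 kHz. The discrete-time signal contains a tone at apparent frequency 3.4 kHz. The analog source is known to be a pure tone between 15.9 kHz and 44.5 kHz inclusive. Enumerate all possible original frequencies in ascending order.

20.2 kHz, 27 kHz, 32 kHz, 38.8 kHz, 43.8 kHz

Frequencies that alias to 3.4 kHz are k·fs ± 3.4 kHz for integer k ≥ 0.
k=0: 3.4 kHz.
k=1: 8.4 kHz, 15.2 kHz.
k=2: 20.2 kHz, 27 kHz.
k=3: 32 kHz, 38.8 kHz.
k=4: 43.8 kHz, 50.6 kHz.
k=5: 55.6 kHz, 62.4 kHz.
Within [15.9 kHz, 44.5 kHz]: 20.2 kHz, 27 kHz, 32 kHz, 38.8 kHz, 43.8 kHz.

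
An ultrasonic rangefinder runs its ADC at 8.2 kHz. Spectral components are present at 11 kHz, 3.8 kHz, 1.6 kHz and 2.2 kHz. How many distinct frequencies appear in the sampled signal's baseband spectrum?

fs/2 = 4.1 kHz.
11 kHz mod fs = 2.8 kHz.
2.8 kHz ≤ fs/2 = 4.1 kHz, appears at 2.8 kHz.
3.8 kHz ≤ fs/2 = 4.1 kHz, passes unchanged.
1.6 kHz ≤ fs/2 = 4.1 kHz, passes unchanged.
2.2 kHz ≤ fs/2 = 4.1 kHz, passes unchanged.
Distinct values: {1.6 kHz, 2.2 kHz, 2.8 kHz, 3.8 kHz} → 4.

4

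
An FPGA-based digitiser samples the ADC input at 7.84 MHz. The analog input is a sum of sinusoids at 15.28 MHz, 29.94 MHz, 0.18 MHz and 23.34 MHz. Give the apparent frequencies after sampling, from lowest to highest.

fs/2 = 3.92 MHz.
15.28 MHz mod fs = 7.44 MHz.
7.44 MHz > fs/2 = 3.92 MHz, folds to fs − 7.44 MHz = 0.4 MHz.
29.94 MHz mod fs = 6.42 MHz.
6.42 MHz > fs/2 = 3.92 MHz, folds to fs − 6.42 MHz = 1.42 MHz.
0.18 MHz ≤ fs/2 = 3.92 MHz, passes unchanged.
23.34 MHz mod fs = 7.66 MHz.
7.66 MHz > fs/2 = 3.92 MHz, folds to fs − 7.66 MHz = 0.18 MHz.
Distinct values: {0.18 MHz, 0.4 MHz, 1.42 MHz}.

0.18 MHz, 0.4 MHz, 1.42 MHz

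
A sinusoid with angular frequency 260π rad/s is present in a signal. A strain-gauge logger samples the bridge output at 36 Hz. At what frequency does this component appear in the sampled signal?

14 Hz

ω = 260π rad/s → f = ω/(2π) = 130 Hz.
130 Hz mod fs = 22 Hz.
22 Hz > fs/2 = 18 Hz, folds to fs − 22 Hz = 14 Hz.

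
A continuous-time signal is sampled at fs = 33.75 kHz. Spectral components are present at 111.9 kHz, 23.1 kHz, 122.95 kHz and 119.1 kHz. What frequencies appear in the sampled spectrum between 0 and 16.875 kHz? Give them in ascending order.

fs/2 = 16.875 kHz.
111.9 kHz mod fs = 10.65 kHz.
10.65 kHz ≤ fs/2 = 16.875 kHz, appears at 10.65 kHz.
23.1 kHz > fs/2 = 16.875 kHz, folds to fs − 23.1 kHz = 10.65 kHz.
122.95 kHz mod fs = 21.7 kHz.
21.7 kHz > fs/2 = 16.875 kHz, folds to fs − 21.7 kHz = 12.05 kHz.
119.1 kHz mod fs = 17.85 kHz.
17.85 kHz > fs/2 = 16.875 kHz, folds to fs − 17.85 kHz = 15.9 kHz.
Distinct values: {10.65 kHz, 12.05 kHz, 15.9 kHz}.

10.65 kHz, 12.05 kHz, 15.9 kHz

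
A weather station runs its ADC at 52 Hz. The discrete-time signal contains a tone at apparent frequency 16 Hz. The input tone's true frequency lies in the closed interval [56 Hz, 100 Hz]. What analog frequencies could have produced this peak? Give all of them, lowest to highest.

Frequencies that alias to 16 Hz are k·fs ± 16 Hz for integer k ≥ 0.
k=0: 16 Hz.
k=1: 36 Hz, 68 Hz.
k=2: 88 Hz, 120 Hz.
k=3: 140 Hz, 172 Hz.
Within [56 Hz, 100 Hz]: 68 Hz, 88 Hz.

68 Hz, 88 Hz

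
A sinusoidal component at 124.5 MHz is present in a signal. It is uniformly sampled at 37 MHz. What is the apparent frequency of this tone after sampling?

13.5 MHz

124.5 MHz mod fs = 13.5 MHz.
13.5 MHz ≤ fs/2 = 18.5 MHz, appears at 13.5 MHz.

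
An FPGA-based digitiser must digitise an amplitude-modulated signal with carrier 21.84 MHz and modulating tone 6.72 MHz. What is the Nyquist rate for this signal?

57.12 MHz

AM sidebands sit at fc ± fm = 15.12 MHz and 28.56 MHz.
Highest-frequency component: 28.56 MHz.
Nyquist rate = 2 × 28.56 MHz = 57.12 MHz.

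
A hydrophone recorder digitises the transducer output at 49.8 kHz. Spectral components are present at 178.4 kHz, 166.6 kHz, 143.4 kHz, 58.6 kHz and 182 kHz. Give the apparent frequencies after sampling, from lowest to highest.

fs/2 = 24.9 kHz.
178.4 kHz mod fs = 29 kHz.
29 kHz > fs/2 = 24.9 kHz, folds to fs − 29 kHz = 20.8 kHz.
166.6 kHz mod fs = 17.2 kHz.
17.2 kHz ≤ fs/2 = 24.9 kHz, appears at 17.2 kHz.
143.4 kHz mod fs = 43.8 kHz.
43.8 kHz > fs/2 = 24.9 kHz, folds to fs − 43.8 kHz = 6 kHz.
58.6 kHz mod fs = 8.8 kHz.
8.8 kHz ≤ fs/2 = 24.9 kHz, appears at 8.8 kHz.
182 kHz mod fs = 32.6 kHz.
32.6 kHz > fs/2 = 24.9 kHz, folds to fs − 32.6 kHz = 17.2 kHz.
Distinct values: {6 kHz, 8.8 kHz, 17.2 kHz, 20.8 kHz}.

6 kHz, 8.8 kHz, 17.2 kHz, 20.8 kHz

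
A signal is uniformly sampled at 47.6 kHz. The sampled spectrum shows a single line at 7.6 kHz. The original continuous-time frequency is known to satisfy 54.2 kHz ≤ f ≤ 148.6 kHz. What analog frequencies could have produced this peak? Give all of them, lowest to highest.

Frequencies that alias to 7.6 kHz are k·fs ± 7.6 kHz for integer k ≥ 0.
k=0: 7.6 kHz.
k=1: 40 kHz, 55.2 kHz.
k=2: 87.6 kHz, 102.8 kHz.
k=3: 135.2 kHz, 150.4 kHz.
k=4: 182.8 kHz, 198 kHz.
Within [54.2 kHz, 148.6 kHz]: 55.2 kHz, 87.6 kHz, 102.8 kHz, 135.2 kHz.

55.2 kHz, 87.6 kHz, 102.8 kHz, 135.2 kHz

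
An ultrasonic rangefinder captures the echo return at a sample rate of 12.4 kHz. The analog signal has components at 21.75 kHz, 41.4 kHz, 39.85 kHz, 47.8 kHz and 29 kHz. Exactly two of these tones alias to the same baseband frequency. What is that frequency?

4.2 kHz

fs/2 = 6.2 kHz.
21.75 kHz mod fs = 9.35 kHz.
9.35 kHz > fs/2 = 6.2 kHz, folds to fs − 9.35 kHz = 3.05 kHz.
41.4 kHz mod fs = 4.2 kHz.
4.2 kHz ≤ fs/2 = 6.2 kHz, appears at 4.2 kHz.
39.85 kHz mod fs = 2.65 kHz.
2.65 kHz ≤ fs/2 = 6.2 kHz, appears at 2.65 kHz.
47.8 kHz mod fs = 10.6 kHz.
10.6 kHz > fs/2 = 6.2 kHz, folds to fs − 10.6 kHz = 1.8 kHz.
29 kHz mod fs = 4.2 kHz.
4.2 kHz ≤ fs/2 = 6.2 kHz, appears at 4.2 kHz.
29 kHz and 41.4 kHz both map to 4.2 kHz.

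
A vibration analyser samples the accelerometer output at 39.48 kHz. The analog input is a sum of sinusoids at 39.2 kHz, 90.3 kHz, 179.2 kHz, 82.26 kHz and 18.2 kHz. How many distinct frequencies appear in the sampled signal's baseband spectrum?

4

fs/2 = 19.74 kHz.
39.2 kHz > fs/2 = 19.74 kHz, folds to fs − 39.2 kHz = 0.28 kHz.
90.3 kHz mod fs = 11.34 kHz.
11.34 kHz ≤ fs/2 = 19.74 kHz, appears at 11.34 kHz.
179.2 kHz mod fs = 21.28 kHz.
21.28 kHz > fs/2 = 19.74 kHz, folds to fs − 21.28 kHz = 18.2 kHz.
82.26 kHz mod fs = 3.3 kHz.
3.3 kHz ≤ fs/2 = 19.74 kHz, appears at 3.3 kHz.
18.2 kHz ≤ fs/2 = 19.74 kHz, passes unchanged.
Distinct values: {0.28 kHz, 3.3 kHz, 11.34 kHz, 18.2 kHz} → 4.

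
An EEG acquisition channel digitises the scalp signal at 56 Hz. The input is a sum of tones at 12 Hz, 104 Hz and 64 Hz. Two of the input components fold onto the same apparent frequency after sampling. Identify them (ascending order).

64 Hz, 104 Hz

fs/2 = 28 Hz.
12 Hz ≤ fs/2 = 28 Hz, passes unchanged.
104 Hz mod fs = 48 Hz.
48 Hz > fs/2 = 28 Hz, folds to fs − 48 Hz = 8 Hz.
64 Hz mod fs = 8 Hz.
8 Hz ≤ fs/2 = 28 Hz, appears at 8 Hz.
64 Hz and 104 Hz both map to 8 Hz.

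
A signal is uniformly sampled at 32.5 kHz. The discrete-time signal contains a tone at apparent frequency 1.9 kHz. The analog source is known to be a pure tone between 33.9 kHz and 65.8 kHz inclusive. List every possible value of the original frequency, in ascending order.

Frequencies that alias to 1.9 kHz are k·fs ± 1.9 kHz for integer k ≥ 0.
k=0: 1.9 kHz.
k=1: 30.6 kHz, 34.4 kHz.
k=2: 63.1 kHz, 66.9 kHz.
k=3: 95.6 kHz, 99.4 kHz.
Within [33.9 kHz, 65.8 kHz]: 34.4 kHz, 63.1 kHz.

34.4 kHz, 63.1 kHz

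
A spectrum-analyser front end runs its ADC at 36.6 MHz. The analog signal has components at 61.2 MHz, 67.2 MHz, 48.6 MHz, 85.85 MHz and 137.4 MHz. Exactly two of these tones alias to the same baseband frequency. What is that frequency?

fs/2 = 18.3 MHz.
61.2 MHz mod fs = 24.6 MHz.
24.6 MHz > fs/2 = 18.3 MHz, folds to fs − 24.6 MHz = 12 MHz.
67.2 MHz mod fs = 30.6 MHz.
30.6 MHz > fs/2 = 18.3 MHz, folds to fs − 30.6 MHz = 6 MHz.
48.6 MHz mod fs = 12 MHz.
12 MHz ≤ fs/2 = 18.3 MHz, appears at 12 MHz.
85.85 MHz mod fs = 12.65 MHz.
12.65 MHz ≤ fs/2 = 18.3 MHz, appears at 12.65 MHz.
137.4 MHz mod fs = 27.6 MHz.
27.6 MHz > fs/2 = 18.3 MHz, folds to fs − 27.6 MHz = 9 MHz.
48.6 MHz and 61.2 MHz both map to 12 MHz.

12 MHz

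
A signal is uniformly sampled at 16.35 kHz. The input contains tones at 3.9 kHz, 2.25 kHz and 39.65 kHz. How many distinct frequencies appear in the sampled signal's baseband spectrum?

fs/2 = 8.175 kHz.
3.9 kHz ≤ fs/2 = 8.175 kHz, passes unchanged.
2.25 kHz ≤ fs/2 = 8.175 kHz, passes unchanged.
39.65 kHz mod fs = 6.95 kHz.
6.95 kHz ≤ fs/2 = 8.175 kHz, appears at 6.95 kHz.
Distinct values: {2.25 kHz, 3.9 kHz, 6.95 kHz} → 3.

3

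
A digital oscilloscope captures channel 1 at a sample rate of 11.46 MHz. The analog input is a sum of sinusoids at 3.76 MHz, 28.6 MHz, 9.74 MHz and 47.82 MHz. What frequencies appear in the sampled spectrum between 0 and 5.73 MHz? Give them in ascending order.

fs/2 = 5.73 MHz.
3.76 MHz ≤ fs/2 = 5.73 MHz, passes unchanged.
28.6 MHz mod fs = 5.68 MHz.
5.68 MHz ≤ fs/2 = 5.73 MHz, appears at 5.68 MHz.
9.74 MHz > fs/2 = 5.73 MHz, folds to fs − 9.74 MHz = 1.72 MHz.
47.82 MHz mod fs = 1.98 MHz.
1.98 MHz ≤ fs/2 = 5.73 MHz, appears at 1.98 MHz.
Distinct values: {1.72 MHz, 1.98 MHz, 3.76 MHz, 5.68 MHz}.

1.72 MHz, 1.98 MHz, 3.76 MHz, 5.68 MHz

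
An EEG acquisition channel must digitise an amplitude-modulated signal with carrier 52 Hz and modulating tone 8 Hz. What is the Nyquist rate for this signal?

120 Hz

AM sidebands sit at fc ± fm = 44 Hz and 60 Hz.
Highest-frequency component: 60 Hz.
Nyquist rate = 2 × 60 Hz = 120 Hz.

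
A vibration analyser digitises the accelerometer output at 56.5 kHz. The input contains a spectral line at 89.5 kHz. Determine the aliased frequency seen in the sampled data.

89.5 kHz mod fs = 33 kHz.
33 kHz > fs/2 = 28.25 kHz, folds to fs − 33 kHz = 23.5 kHz.

23.5 kHz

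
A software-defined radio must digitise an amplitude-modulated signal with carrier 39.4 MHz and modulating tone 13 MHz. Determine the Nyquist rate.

104.8 MHz

AM sidebands sit at fc ± fm = 26.4 MHz and 52.4 MHz.
Highest-frequency component: 52.4 MHz.
Nyquist rate = 2 × 52.4 MHz = 104.8 MHz.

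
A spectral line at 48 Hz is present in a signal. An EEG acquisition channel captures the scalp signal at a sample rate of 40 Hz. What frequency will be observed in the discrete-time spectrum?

48 Hz mod fs = 8 Hz.
8 Hz ≤ fs/2 = 20 Hz, appears at 8 Hz.

8 Hz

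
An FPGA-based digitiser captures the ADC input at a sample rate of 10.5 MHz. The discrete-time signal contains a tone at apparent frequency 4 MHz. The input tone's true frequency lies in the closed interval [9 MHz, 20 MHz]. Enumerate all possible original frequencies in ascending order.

14.5 MHz, 17 MHz

Frequencies that alias to 4 MHz are k·fs ± 4 MHz for integer k ≥ 0.
k=0: 4 MHz.
k=1: 6.5 MHz, 14.5 MHz.
k=2: 17 MHz, 25 MHz.
k=3: 27.5 MHz, 35.5 MHz.
Within [9 MHz, 20 MHz]: 14.5 MHz, 17 MHz.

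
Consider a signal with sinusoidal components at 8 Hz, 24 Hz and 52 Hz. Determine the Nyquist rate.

Highest-frequency component: 52 Hz.
Nyquist rate = 2 × 52 Hz = 104 Hz.

104 Hz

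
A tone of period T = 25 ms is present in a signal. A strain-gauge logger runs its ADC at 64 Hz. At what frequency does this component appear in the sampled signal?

24 Hz

T = 25 ms → f = 1/T = 40 Hz.
40 Hz > fs/2 = 32 Hz, folds to fs − 40 Hz = 24 Hz.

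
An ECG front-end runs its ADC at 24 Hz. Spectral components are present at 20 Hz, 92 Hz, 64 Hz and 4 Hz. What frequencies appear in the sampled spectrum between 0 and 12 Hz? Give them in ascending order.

fs/2 = 12 Hz.
20 Hz > fs/2 = 12 Hz, folds to fs − 20 Hz = 4 Hz.
92 Hz mod fs = 20 Hz.
20 Hz > fs/2 = 12 Hz, folds to fs − 20 Hz = 4 Hz.
64 Hz mod fs = 16 Hz.
16 Hz > fs/2 = 12 Hz, folds to fs − 16 Hz = 8 Hz.
4 Hz ≤ fs/2 = 12 Hz, passes unchanged.
Distinct values: {4 Hz, 8 Hz}.

4 Hz, 8 Hz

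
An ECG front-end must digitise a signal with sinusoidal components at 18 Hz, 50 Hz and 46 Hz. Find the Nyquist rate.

100 Hz

Highest-frequency component: 50 Hz.
Nyquist rate = 2 × 50 Hz = 100 Hz.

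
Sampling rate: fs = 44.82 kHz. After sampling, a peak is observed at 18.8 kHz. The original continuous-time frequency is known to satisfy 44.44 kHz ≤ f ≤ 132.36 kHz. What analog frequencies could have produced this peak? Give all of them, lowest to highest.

Frequencies that alias to 18.8 kHz are k·fs ± 18.8 kHz for integer k ≥ 0.
k=0: 18.8 kHz.
k=1: 26.02 kHz, 63.62 kHz.
k=2: 70.84 kHz, 108.44 kHz.
k=3: 115.66 kHz, 153.26 kHz.
k=4: 160.48 kHz, 198.08 kHz.
Within [44.44 kHz, 132.36 kHz]: 63.62 kHz, 70.84 kHz, 108.44 kHz, 115.66 kHz.

63.62 kHz, 70.84 kHz, 108.44 kHz, 115.66 kHz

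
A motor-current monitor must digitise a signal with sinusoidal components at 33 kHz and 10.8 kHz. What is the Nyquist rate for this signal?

Highest-frequency component: 33 kHz.
Nyquist rate = 2 × 33 kHz = 66 kHz.

66 kHz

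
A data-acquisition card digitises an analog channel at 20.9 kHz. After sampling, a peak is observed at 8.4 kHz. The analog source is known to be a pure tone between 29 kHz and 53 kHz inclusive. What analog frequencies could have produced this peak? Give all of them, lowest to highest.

29.3 kHz, 33.4 kHz, 50.2 kHz

Frequencies that alias to 8.4 kHz are k·fs ± 8.4 kHz for integer k ≥ 0.
k=0: 8.4 kHz.
k=1: 12.5 kHz, 29.3 kHz.
k=2: 33.4 kHz, 50.2 kHz.
k=3: 54.3 kHz, 71.1 kHz.
Within [29 kHz, 53 kHz]: 29.3 kHz, 33.4 kHz, 50.2 kHz.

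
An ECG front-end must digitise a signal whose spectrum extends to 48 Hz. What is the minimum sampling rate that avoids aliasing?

96 Hz

Nyquist rate = 2 × 48 Hz = 96 Hz.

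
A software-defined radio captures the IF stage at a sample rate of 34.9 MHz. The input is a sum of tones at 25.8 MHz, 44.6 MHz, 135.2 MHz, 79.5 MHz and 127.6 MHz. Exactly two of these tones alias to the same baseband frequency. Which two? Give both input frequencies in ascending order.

44.6 MHz, 79.5 MHz

fs/2 = 17.45 MHz.
25.8 MHz > fs/2 = 17.45 MHz, folds to fs − 25.8 MHz = 9.1 MHz.
44.6 MHz mod fs = 9.7 MHz.
9.7 MHz ≤ fs/2 = 17.45 MHz, appears at 9.7 MHz.
135.2 MHz mod fs = 30.5 MHz.
30.5 MHz > fs/2 = 17.45 MHz, folds to fs − 30.5 MHz = 4.4 MHz.
79.5 MHz mod fs = 9.7 MHz.
9.7 MHz ≤ fs/2 = 17.45 MHz, appears at 9.7 MHz.
127.6 MHz mod fs = 22.9 MHz.
22.9 MHz > fs/2 = 17.45 MHz, folds to fs − 22.9 MHz = 12 MHz.
44.6 MHz and 79.5 MHz both map to 9.7 MHz.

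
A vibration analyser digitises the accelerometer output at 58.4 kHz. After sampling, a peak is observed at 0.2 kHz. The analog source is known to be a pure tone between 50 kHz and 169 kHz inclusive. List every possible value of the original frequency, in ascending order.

58.2 kHz, 58.6 kHz, 116.6 kHz, 117 kHz

Frequencies that alias to 0.2 kHz are k·fs ± 0.2 kHz for integer k ≥ 0.
k=0: 0.2 kHz.
k=1: 58.2 kHz, 58.6 kHz.
k=2: 116.6 kHz, 117 kHz.
k=3: 175 kHz, 175.4 kHz.
Within [50 kHz, 169 kHz]: 58.2 kHz, 58.6 kHz, 116.6 kHz, 117 kHz.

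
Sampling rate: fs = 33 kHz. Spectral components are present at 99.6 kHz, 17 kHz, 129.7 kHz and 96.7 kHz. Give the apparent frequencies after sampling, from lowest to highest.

0.6 kHz, 2.3 kHz, 16 kHz

fs/2 = 16.5 kHz.
99.6 kHz mod fs = 0.6 kHz.
0.6 kHz ≤ fs/2 = 16.5 kHz, appears at 0.6 kHz.
17 kHz > fs/2 = 16.5 kHz, folds to fs − 17 kHz = 16 kHz.
129.7 kHz mod fs = 30.7 kHz.
30.7 kHz > fs/2 = 16.5 kHz, folds to fs − 30.7 kHz = 2.3 kHz.
96.7 kHz mod fs = 30.7 kHz.
30.7 kHz > fs/2 = 16.5 kHz, folds to fs − 30.7 kHz = 2.3 kHz.
Distinct values: {0.6 kHz, 2.3 kHz, 16 kHz}.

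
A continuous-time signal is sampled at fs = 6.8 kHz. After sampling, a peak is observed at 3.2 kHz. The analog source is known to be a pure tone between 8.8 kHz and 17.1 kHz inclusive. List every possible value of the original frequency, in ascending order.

Frequencies that alias to 3.2 kHz are k·fs ± 3.2 kHz for integer k ≥ 0.
k=0: 3.2 kHz.
k=1: 3.6 kHz, 10 kHz.
k=2: 10.4 kHz, 16.8 kHz.
k=3: 17.2 kHz, 23.6 kHz.
Within [8.8 kHz, 17.1 kHz]: 10 kHz, 10.4 kHz, 16.8 kHz.

10 kHz, 10.4 kHz, 16.8 kHz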